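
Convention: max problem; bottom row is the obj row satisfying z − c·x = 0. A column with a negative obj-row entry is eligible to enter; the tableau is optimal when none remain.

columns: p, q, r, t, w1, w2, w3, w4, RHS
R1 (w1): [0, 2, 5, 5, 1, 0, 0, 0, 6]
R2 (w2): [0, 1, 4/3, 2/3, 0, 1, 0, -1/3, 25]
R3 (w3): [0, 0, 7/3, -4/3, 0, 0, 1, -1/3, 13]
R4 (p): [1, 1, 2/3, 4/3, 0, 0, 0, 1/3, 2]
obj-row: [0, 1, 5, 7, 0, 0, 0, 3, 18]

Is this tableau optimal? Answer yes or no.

Every obj-row coefficient is ≥ 0, so the tableau is optimal.

yes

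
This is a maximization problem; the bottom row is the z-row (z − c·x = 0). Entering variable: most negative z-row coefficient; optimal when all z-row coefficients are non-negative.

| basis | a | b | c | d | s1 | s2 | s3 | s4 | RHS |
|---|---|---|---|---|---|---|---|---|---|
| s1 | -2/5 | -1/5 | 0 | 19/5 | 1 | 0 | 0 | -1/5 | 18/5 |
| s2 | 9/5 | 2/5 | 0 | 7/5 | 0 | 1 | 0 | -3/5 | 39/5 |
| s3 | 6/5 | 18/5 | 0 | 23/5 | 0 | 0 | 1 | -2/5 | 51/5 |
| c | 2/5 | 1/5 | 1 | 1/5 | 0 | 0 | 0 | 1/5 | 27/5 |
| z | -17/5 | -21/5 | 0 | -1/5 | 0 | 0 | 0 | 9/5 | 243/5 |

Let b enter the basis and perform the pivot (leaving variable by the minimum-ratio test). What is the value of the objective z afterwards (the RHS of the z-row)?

121/2

Ratio test on column b — row 1: entry -1/5 ≤ 0; row 2: (39/5)/(2/5) = 39/2; row 3: (51/5)/(18/5) = 17/6; row 4: (27/5)/(1/5) = 27. Minimum is 17/6 at row 3 (s3 leaves); pivot element 18/5.
Pivot on row 3; the z-row RHS becomes 243/5 − (-21/5)·(17/6) = 121/2.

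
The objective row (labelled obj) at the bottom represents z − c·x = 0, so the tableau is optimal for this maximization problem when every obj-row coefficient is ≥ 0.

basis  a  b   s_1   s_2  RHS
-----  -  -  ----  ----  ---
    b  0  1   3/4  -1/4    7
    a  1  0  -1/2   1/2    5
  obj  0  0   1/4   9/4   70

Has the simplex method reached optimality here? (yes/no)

Every obj-row coefficient is ≥ 0, so the tableau is optimal.

yes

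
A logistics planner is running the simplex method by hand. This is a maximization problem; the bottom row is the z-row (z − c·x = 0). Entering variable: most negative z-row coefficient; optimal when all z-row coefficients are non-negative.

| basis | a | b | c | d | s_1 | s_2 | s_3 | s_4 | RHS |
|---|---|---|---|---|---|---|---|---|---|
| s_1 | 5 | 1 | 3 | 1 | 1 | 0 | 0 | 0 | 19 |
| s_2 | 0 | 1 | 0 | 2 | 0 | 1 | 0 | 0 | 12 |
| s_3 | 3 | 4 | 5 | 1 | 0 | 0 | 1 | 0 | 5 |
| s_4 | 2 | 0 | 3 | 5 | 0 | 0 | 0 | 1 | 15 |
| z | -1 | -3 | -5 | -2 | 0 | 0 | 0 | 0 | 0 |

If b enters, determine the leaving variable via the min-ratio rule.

Column b entries and ratios — s_1: 19/1 = 19; s_2: 12/1 = 12; s_3: 5/4 = 5/4; s_4: 0 ≤ 0, skip.
Smallest ratio is 5/4 in the row of s_3, so s_3 leaves.

s_3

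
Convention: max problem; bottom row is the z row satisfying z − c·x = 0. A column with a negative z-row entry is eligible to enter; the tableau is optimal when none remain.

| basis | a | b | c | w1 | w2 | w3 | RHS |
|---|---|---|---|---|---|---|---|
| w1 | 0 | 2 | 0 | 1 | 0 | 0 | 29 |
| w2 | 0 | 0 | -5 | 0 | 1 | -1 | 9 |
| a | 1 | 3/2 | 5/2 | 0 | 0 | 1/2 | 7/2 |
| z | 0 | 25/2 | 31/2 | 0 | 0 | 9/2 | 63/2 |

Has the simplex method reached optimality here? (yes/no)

Every z-row coefficient is ≥ 0, so the tableau is optimal.

yes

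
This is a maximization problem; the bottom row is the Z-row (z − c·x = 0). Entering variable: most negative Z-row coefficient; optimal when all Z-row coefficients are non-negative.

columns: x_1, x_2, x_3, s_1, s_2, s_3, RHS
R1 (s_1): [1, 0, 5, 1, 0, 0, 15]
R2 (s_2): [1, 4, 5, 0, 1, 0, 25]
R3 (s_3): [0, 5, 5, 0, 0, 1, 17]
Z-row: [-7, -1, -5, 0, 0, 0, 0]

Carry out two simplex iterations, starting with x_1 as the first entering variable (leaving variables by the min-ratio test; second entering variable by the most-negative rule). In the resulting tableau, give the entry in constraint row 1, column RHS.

Ratio test on column x_1 — row 1: 15/1 = 15; row 2: 25/1 = 25; row 3: entry 0 ≤ 0. Minimum is 15 at row 1 (s_1 leaves); pivot element 1.
Divide row 1 by 1; eliminate column x_1 from the other rows.
Second iteration: most negative Z-row entry is -1 in column x_2, so x_2 enters.
Ratio test on column x_2 — row 1: entry 0 ≤ 0; row 2: 10/4 = 5/2; row 3: 17/5 = 17/5. Minimum is 5/2 at row 2 (s_2 leaves); pivot element 4.
Divide row 2 by 4; eliminate column x_2 from the other rows.
After both pivots, the entry at constraint row 1, column RHS is 15.

15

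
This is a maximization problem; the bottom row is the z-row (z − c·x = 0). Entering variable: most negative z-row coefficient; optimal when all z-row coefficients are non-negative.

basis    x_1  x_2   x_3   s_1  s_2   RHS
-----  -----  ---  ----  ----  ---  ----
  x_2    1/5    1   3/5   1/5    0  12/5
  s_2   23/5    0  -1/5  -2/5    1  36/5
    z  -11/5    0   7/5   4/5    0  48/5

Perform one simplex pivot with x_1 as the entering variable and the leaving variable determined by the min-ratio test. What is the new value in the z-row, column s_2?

Ratio test on column x_1 — row 1: (12/5)/(1/5) = 12; row 2: (36/5)/(23/5) = 36/23. Minimum is 36/23 at row 2 (s_2 leaves); pivot element 23/5.
Divide row 2 by 23/5; eliminate column x_1 from the other rows.
z-row update in column s_2: 0 − (-11/5)·(5/23) = 11/23.

11/23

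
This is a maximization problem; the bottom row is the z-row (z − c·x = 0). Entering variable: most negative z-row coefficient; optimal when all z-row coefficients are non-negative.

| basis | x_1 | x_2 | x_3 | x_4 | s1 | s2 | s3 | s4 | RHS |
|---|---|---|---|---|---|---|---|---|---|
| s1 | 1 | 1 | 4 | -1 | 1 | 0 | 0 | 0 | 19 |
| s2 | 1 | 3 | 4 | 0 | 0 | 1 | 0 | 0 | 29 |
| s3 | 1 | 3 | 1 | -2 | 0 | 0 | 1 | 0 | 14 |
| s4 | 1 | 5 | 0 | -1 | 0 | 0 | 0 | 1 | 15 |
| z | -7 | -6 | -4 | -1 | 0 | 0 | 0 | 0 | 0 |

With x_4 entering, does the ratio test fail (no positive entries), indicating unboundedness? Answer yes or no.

yes

Every constraint-row entry in column x_4 is ≤ 0, so increasing x_4 is unbounded.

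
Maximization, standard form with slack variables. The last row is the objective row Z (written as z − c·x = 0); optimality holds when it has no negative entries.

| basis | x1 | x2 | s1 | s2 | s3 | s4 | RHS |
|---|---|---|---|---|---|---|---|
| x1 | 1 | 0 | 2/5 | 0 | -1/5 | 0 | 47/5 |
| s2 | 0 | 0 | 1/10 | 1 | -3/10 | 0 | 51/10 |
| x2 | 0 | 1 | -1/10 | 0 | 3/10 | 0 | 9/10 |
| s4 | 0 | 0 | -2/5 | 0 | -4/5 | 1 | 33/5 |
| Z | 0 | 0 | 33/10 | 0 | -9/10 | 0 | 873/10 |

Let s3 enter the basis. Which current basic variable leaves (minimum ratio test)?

Column s3 entries and ratios — x1: -1/5 ≤ 0, skip; s2: -3/10 ≤ 0, skip; x2: (9/10)/(3/10) = 3; s4: -4/5 ≤ 0, skip.
Smallest ratio is 3 in the row of x2, so x2 leaves.

x2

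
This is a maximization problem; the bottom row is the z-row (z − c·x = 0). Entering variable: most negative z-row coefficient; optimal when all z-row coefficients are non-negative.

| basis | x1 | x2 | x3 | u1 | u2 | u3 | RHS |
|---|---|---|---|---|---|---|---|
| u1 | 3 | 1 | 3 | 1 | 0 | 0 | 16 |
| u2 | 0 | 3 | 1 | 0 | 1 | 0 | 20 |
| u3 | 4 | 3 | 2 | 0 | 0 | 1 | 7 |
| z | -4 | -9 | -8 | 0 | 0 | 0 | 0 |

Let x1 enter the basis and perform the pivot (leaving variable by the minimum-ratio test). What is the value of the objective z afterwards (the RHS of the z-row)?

7

Ratio test on column x1 — row 1: 16/3 = 16/3; row 2: entry 0 ≤ 0; row 3: 7/4 = 7/4. Minimum is 7/4 at row 3 (u3 leaves); pivot element 4.
Pivot on row 3; the z-row RHS becomes 0 − (-4)·(7/4) = 7.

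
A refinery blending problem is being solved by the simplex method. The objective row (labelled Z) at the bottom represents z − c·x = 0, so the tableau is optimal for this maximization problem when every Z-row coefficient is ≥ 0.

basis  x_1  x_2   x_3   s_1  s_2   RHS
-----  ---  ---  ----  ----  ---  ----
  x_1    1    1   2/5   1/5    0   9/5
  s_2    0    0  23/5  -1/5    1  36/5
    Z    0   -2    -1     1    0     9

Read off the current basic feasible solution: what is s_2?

36/5

s_2 is basic (row 2); its value is the RHS of that row, 36/5.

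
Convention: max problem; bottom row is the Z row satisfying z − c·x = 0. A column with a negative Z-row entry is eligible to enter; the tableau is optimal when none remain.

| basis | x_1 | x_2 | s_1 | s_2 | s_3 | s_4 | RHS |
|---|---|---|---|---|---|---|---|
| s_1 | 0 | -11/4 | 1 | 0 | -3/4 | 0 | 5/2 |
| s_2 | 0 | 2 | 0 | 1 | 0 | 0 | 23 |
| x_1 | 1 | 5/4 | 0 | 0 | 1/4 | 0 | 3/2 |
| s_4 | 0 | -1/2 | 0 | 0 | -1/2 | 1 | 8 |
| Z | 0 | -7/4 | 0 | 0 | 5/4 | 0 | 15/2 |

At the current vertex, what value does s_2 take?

23

s_2 is basic (row 2); its value is the RHS of that row, 23.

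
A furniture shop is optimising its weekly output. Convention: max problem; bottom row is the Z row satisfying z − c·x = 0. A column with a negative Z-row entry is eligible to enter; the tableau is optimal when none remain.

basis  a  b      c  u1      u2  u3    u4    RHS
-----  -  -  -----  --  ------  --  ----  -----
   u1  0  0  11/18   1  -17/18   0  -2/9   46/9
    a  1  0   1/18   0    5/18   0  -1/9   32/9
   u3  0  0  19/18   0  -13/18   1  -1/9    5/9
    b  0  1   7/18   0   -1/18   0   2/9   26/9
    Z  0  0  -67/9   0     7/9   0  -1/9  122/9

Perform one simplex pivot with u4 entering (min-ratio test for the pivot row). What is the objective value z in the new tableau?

15

Ratio test on column u4 — row 1: entry -2/9 ≤ 0; row 2: entry -1/9 ≤ 0; row 3: entry -1/9 ≤ 0; row 4: (26/9)/(2/9) = 13. Minimum is 13 at row 4 (b leaves); pivot element 2/9.
Pivot on row 4; the Z-row RHS becomes 122/9 − (-1/9)·13 = 15.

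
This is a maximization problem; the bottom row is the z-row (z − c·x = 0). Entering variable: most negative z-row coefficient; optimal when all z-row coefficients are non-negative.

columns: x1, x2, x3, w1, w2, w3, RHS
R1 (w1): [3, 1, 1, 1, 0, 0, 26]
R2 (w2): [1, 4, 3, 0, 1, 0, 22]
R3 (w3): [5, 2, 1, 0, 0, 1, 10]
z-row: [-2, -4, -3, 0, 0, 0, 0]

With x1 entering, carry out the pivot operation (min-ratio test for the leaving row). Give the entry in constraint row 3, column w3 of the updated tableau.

Ratio test on column x1 — row 1: 26/3 = 26/3; row 2: 22/1 = 22; row 3: 10/5 = 2. Minimum is 2 at row 3 (w3 leaves); pivot element 5.
Divide row 3 by 5; eliminate column x1 from the other rows.
In the new row 3, the w3 entry is the old entry divided by the pivot: 1/5 = 1/5.

1/5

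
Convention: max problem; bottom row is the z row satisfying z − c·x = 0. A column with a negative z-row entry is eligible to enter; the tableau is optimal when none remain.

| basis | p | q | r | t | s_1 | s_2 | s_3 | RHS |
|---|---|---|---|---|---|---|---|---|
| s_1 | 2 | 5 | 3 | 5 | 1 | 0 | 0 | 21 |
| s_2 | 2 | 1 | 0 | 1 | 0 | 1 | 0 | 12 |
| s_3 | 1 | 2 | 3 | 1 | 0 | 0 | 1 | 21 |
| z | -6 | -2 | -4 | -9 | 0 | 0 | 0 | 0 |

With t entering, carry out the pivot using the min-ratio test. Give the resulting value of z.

Ratio test on column t — row 1: 21/5 = 21/5; row 2: 12/1 = 12; row 3: 21/1 = 21. Minimum is 21/5 at row 1 (s_1 leaves); pivot element 5.
Pivot on row 1; the z-row RHS becomes 0 − (-9)·(21/5) = 189/5.

189/5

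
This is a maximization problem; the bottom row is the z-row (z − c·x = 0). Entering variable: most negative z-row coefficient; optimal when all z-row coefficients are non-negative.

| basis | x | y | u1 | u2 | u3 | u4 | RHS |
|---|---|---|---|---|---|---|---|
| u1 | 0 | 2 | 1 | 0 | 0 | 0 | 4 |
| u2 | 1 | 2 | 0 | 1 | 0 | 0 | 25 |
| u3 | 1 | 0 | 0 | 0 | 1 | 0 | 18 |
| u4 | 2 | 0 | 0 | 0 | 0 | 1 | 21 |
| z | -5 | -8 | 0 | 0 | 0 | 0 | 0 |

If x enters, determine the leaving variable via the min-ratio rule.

u4

Column x entries and ratios — u1: 0 ≤ 0, skip; u2: 25/1 = 25; u3: 18/1 = 18; u4: 21/2 = 21/2.
Smallest ratio is 21/2 in the row of u4, so u4 leaves.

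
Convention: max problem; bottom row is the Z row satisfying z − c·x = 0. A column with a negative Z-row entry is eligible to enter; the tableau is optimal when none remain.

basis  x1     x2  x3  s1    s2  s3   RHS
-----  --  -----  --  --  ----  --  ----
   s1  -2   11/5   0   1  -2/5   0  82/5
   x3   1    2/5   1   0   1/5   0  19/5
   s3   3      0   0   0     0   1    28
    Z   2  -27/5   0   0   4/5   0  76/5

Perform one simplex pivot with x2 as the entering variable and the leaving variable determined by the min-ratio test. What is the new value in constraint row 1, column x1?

-10/11

Ratio test on column x2 — row 1: (82/5)/(11/5) = 82/11; row 2: (19/5)/(2/5) = 19/2; row 3: entry 0 ≤ 0. Minimum is 82/11 at row 1 (s1 leaves); pivot element 11/5.
Divide row 1 by 11/5; eliminate column x2 from the other rows.
In the new row 1, the x1 entry is the old entry divided by the pivot: (-2)/(11/5) = -10/11.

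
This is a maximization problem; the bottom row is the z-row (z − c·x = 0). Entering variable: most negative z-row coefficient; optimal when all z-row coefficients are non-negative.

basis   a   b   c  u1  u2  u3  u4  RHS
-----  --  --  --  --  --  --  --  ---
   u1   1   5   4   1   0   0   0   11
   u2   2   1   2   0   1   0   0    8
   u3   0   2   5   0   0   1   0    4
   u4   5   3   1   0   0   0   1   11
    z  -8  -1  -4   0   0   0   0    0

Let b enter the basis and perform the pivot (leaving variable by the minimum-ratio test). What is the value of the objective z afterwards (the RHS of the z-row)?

2

Ratio test on column b — row 1: 11/5 = 11/5; row 2: 8/1 = 8; row 3: 4/2 = 2; row 4: 11/3 = 11/3. Minimum is 2 at row 3 (u3 leaves); pivot element 2.
Pivot on row 3; the z-row RHS becomes 0 − (-1)·2 = 2.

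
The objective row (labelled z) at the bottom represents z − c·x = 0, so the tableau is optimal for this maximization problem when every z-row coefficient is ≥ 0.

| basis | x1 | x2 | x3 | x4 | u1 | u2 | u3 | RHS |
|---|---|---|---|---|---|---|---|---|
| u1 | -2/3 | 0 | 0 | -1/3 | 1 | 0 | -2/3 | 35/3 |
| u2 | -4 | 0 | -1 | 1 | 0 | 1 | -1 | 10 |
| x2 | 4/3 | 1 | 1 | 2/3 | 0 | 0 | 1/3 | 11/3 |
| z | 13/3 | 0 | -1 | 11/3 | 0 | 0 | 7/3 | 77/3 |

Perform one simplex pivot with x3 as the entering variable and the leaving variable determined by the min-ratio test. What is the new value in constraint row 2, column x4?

5/3

Ratio test on column x3 — row 1: entry 0 ≤ 0; row 2: entry -1 ≤ 0; row 3: (11/3)/1 = 11/3. Minimum is 11/3 at row 3 (x2 leaves); pivot element 1.
Divide row 3 by 1; eliminate column x3 from the other rows.
Row 2 update in column x4: 1 − (-1)·(2/3) = 5/3.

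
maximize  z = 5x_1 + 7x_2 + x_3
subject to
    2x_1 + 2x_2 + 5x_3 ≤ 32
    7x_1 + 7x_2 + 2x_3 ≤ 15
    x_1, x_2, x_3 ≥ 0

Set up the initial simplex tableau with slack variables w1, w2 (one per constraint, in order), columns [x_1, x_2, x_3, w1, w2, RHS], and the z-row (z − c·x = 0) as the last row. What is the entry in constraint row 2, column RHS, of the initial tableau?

15

The RHS of constraint 2 is b_2 = 15.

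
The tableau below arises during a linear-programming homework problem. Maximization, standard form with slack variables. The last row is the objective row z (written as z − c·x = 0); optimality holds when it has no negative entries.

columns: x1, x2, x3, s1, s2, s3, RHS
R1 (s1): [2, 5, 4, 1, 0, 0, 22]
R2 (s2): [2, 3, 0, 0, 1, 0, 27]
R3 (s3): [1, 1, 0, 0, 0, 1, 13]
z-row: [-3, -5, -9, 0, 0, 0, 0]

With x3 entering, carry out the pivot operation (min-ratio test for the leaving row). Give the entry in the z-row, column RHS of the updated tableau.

Ratio test on column x3 — row 1: 22/4 = 11/2; row 2: entry 0 ≤ 0; row 3: entry 0 ≤ 0. Minimum is 11/2 at row 1 (s1 leaves); pivot element 4.
Divide row 1 by 4; eliminate column x3 from the other rows.
z-row update in column RHS: 0 − (-9)·(11/2) = 99/2.

99/2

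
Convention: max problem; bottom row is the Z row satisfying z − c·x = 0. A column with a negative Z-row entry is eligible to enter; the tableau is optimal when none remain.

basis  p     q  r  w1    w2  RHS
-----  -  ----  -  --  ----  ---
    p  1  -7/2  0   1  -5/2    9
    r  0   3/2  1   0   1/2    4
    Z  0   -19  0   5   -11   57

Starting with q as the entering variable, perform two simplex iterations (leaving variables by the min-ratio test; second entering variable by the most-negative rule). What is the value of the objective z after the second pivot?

Ratio test on column q — row 1: entry -7/2 ≤ 0; row 2: 4/(3/2) = 8/3. Minimum is 8/3 at row 2 (r leaves); pivot element 3/2.
Pivot on row 2; the Z-row RHS becomes 57 − (-19)·(8/3) = 323/3.
Next entering variable (most negative Z-row entry -14/3): w2.
Ratio test on column w2 — row 1: entry -4/3 ≤ 0; row 2: (8/3)/(1/3) = 8. Minimum is 8 at row 2 (q leaves); pivot element 1/3.
After the second pivot the Z-row RHS is 323/3 − (-14/3)·8 = 145.

145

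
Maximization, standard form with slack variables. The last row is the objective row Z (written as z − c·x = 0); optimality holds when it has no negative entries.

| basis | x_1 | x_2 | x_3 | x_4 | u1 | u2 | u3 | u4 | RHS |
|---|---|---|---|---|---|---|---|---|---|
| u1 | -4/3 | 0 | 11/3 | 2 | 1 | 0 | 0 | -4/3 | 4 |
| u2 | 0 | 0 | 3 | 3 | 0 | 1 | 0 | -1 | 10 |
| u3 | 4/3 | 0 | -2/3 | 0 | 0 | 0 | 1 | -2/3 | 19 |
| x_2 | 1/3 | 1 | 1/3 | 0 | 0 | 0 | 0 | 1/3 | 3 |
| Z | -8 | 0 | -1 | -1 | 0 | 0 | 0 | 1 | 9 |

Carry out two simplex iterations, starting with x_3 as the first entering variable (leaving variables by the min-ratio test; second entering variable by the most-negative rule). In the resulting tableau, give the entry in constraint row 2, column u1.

Ratio test on column x_3 — row 1: 4/(11/3) = 12/11; row 2: 10/3 = 10/3; row 3: entry -2/3 ≤ 0; row 4: 3/(1/3) = 9. Minimum is 12/11 at row 1 (u1 leaves); pivot element 11/3.
Divide row 1 by 11/3; eliminate column x_3 from the other rows.
Second iteration: most negative Z-row entry is -92/11 in column x_1, so x_1 enters.
Ratio test on column x_1 — row 1: entry -4/11 ≤ 0; row 2: (74/11)/(12/11) = 37/6; row 3: (217/11)/(12/11) = 217/12; row 4: (29/11)/(5/11) = 29/5. Minimum is 29/5 at row 4 (x_2 leaves); pivot element 5/11.
Divide row 4 by 5/11; eliminate column x_1 from the other rows.
After both pivots, the entry at constraint row 2, column u1 is -3/5.

-3/5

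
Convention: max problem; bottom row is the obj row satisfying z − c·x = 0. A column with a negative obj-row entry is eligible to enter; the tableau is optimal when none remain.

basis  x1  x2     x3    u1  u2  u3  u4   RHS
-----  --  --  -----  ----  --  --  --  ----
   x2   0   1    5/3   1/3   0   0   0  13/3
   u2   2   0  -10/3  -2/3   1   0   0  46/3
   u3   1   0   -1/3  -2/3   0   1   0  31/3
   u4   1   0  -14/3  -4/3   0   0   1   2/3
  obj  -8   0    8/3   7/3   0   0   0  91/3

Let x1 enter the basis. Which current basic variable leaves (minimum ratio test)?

Column x1 entries and ratios — x2: 0 ≤ 0, skip; u2: (46/3)/2 = 23/3; u3: (31/3)/1 = 31/3; u4: (2/3)/1 = 2/3.
Smallest ratio is 2/3 in the row of u4, so u4 leaves.

u4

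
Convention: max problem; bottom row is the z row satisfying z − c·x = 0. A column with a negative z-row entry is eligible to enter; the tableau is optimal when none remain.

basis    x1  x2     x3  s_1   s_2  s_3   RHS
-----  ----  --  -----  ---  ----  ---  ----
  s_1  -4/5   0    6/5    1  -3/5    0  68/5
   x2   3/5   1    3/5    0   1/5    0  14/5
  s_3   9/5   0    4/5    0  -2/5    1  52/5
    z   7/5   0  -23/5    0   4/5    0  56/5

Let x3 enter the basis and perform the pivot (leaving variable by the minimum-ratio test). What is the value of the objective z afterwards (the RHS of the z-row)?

Ratio test on column x3 — row 1: (68/5)/(6/5) = 34/3; row 2: (14/5)/(3/5) = 14/3; row 3: (52/5)/(4/5) = 13. Minimum is 14/3 at row 2 (x2 leaves); pivot element 3/5.
Pivot on row 2; the z-row RHS becomes 56/5 − (-23/5)·(14/3) = 98/3.

98/3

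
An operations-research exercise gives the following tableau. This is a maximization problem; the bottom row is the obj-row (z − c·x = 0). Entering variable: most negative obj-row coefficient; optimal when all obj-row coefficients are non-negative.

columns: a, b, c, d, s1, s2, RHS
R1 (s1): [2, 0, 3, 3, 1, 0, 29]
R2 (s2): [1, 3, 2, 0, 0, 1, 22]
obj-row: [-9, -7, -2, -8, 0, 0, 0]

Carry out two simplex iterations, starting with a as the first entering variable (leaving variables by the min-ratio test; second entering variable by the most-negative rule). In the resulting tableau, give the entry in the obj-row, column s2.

Ratio test on column a — row 1: 29/2 = 29/2; row 2: 22/1 = 22. Minimum is 29/2 at row 1 (s1 leaves); pivot element 2.
Divide row 1 by 2; eliminate column a from the other rows.
Second iteration: most negative obj-row entry is -7 in column b, so b enters.
Ratio test on column b — row 1: entry 0 ≤ 0; row 2: (15/2)/3 = 5/2. Minimum is 5/2 at row 2 (s2 leaves); pivot element 3.
Divide row 2 by 3; eliminate column b from the other rows.
After both pivots, the entry at the obj-row, column s2 is 7/3.

7/3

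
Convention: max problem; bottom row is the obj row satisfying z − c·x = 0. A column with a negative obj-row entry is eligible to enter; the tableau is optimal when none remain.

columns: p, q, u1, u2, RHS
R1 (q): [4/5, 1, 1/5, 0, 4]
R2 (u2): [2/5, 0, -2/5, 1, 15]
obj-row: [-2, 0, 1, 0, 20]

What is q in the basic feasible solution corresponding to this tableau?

4

q is basic (row 1); its value is the RHS of that row, 4.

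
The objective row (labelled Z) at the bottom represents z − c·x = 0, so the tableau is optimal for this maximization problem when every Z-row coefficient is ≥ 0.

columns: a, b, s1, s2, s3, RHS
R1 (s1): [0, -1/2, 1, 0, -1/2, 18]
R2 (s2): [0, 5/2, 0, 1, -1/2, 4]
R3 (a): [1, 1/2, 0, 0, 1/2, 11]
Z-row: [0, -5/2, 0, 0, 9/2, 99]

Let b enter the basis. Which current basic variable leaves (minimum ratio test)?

s2

Column b entries and ratios — s1: -1/2 ≤ 0, skip; s2: 4/(5/2) = 8/5; a: 11/(1/2) = 22.
Smallest ratio is 8/5 in the row of s2, so s2 leaves.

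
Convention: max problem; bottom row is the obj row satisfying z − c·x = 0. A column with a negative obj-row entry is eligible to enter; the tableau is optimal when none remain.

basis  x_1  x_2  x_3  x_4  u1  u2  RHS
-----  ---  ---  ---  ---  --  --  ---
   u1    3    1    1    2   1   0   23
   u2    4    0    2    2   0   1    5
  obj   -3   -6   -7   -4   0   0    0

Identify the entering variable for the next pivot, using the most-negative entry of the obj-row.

Negative obj-row entries: x_1: -3, x_2: -6, x_3: -7, x_4: -4.
The most negative is -7 in column x_3, so x_3 enters.

x_3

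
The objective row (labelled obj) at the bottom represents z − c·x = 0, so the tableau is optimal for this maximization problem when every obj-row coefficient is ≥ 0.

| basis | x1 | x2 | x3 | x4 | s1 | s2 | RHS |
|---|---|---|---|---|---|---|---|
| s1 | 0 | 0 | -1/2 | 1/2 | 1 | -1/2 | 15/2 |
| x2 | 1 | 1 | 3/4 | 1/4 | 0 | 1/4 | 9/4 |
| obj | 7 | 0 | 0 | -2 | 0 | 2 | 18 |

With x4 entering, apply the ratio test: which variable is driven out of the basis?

x2

Column x4 entries and ratios — s1: (15/2)/(1/2) = 15; x2: (9/4)/(1/4) = 9.
Smallest ratio is 9 in the row of x2, so x2 leaves.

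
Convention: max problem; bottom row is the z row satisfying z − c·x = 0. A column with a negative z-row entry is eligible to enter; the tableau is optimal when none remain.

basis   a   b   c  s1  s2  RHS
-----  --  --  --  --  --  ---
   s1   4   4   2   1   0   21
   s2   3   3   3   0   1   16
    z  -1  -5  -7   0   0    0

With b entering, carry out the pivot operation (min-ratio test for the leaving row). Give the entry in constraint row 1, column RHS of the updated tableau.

21/4

Ratio test on column b — row 1: 21/4 = 21/4; row 2: 16/3 = 16/3. Minimum is 21/4 at row 1 (s1 leaves); pivot element 4.
Divide row 1 by 4; eliminate column b from the other rows.
In the new row 1, the RHS entry is the old entry divided by the pivot: 21/4 = 21/4.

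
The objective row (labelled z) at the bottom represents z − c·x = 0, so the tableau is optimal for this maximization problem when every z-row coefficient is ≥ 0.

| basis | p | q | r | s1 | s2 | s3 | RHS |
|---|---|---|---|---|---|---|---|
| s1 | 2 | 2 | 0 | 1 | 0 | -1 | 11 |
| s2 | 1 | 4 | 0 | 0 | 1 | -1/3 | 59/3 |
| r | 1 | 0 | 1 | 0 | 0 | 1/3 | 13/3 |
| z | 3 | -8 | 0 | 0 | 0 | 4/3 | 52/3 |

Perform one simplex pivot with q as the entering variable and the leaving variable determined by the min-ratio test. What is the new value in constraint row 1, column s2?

Ratio test on column q — row 1: 11/2 = 11/2; row 2: (59/3)/4 = 59/12; row 3: entry 0 ≤ 0. Minimum is 59/12 at row 2 (s2 leaves); pivot element 4.
Divide row 2 by 4; eliminate column q from the other rows.
Row 1 update in column s2: 0 − 2·(1/4) = -1/2.

-1/2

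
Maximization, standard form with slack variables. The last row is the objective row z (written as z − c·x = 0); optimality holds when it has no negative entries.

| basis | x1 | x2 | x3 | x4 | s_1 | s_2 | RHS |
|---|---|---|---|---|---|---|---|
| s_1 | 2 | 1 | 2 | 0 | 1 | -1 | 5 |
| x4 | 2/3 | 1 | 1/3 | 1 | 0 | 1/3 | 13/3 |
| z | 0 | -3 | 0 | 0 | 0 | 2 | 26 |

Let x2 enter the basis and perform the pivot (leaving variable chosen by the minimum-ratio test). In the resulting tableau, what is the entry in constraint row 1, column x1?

Ratio test on column x2 — row 1: 5/1 = 5; row 2: (13/3)/1 = 13/3. Minimum is 13/3 at row 2 (x4 leaves); pivot element 1.
Divide row 2 by 1; eliminate column x2 from the other rows.
Row 1 update in column x1: 2 − 1·(2/3) = 4/3.

4/3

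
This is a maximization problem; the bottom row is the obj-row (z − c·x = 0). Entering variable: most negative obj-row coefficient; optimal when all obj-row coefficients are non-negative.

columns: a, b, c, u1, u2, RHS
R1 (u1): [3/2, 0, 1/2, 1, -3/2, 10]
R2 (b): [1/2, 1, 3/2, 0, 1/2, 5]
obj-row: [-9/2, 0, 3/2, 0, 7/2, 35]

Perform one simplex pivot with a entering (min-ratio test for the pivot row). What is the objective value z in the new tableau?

65

Ratio test on column a — row 1: 10/(3/2) = 20/3; row 2: 5/(1/2) = 10. Minimum is 20/3 at row 1 (u1 leaves); pivot element 3/2.
Pivot on row 1; the obj-row RHS becomes 35 − (-9/2)·(20/3) = 65.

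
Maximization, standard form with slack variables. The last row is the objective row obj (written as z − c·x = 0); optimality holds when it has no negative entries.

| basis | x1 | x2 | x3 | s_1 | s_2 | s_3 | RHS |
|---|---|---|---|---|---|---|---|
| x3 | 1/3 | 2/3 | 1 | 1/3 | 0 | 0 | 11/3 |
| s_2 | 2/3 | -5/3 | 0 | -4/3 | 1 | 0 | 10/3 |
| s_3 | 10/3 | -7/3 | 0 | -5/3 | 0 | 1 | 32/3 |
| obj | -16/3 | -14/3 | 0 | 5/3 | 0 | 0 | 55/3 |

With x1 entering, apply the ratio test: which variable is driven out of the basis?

Column x1 entries and ratios — x3: (11/3)/(1/3) = 11; s_2: (10/3)/(2/3) = 5; s_3: (32/3)/(10/3) = 16/5.
Smallest ratio is 16/5 in the row of s_3, so s_3 leaves.

s_3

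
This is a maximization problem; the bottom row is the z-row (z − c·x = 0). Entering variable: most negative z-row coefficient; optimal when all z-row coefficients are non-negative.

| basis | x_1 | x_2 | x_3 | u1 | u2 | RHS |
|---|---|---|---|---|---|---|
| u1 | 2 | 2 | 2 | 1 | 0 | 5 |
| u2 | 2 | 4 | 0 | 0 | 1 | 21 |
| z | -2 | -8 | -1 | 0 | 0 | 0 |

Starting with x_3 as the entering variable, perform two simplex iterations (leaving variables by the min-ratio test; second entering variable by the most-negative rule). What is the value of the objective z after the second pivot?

Ratio test on column x_3 — row 1: 5/2 = 5/2; row 2: entry 0 ≤ 0. Minimum is 5/2 at row 1 (u1 leaves); pivot element 2.
Pivot on row 1; the z-row RHS becomes 0 − (-1)·(5/2) = 5/2.
Next entering variable (most negative z-row entry -7): x_2.
Ratio test on column x_2 — row 1: (5/2)/1 = 5/2; row 2: 21/4 = 21/4. Minimum is 5/2 at row 1 (x_3 leaves); pivot element 1.
After the second pivot the z-row RHS is 5/2 − (-7)·(5/2) = 20.

20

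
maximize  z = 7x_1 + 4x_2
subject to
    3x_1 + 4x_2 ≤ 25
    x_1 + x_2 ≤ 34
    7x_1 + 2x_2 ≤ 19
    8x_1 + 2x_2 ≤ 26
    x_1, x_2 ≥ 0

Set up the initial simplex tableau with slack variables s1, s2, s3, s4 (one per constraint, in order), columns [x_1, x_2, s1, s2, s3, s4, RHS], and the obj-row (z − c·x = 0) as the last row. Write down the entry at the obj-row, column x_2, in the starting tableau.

The obj-row carries the negated objective coefficients: the x_2 entry is -4.

-4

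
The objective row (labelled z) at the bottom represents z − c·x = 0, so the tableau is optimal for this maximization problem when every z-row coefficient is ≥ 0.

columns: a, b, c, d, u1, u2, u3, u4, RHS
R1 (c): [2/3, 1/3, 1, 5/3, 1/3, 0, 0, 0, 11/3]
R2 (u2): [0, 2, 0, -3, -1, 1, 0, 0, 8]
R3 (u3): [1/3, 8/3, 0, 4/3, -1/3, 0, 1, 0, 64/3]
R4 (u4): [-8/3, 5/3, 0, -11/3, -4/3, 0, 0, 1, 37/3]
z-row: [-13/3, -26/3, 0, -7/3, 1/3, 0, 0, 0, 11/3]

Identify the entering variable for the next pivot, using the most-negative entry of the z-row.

Negative z-row entries: a: -13/3, b: -26/3, d: -7/3.
The most negative is -26/3 in column b, so b enters.

b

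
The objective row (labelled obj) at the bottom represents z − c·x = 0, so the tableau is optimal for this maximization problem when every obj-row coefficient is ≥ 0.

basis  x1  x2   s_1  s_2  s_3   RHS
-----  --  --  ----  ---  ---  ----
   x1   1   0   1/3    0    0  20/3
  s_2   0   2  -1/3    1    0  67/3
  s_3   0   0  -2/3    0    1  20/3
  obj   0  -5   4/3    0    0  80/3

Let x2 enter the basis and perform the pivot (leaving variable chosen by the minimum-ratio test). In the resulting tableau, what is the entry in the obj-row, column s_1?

Ratio test on column x2 — row 1: entry 0 ≤ 0; row 2: (67/3)/2 = 67/6; row 3: entry 0 ≤ 0. Minimum is 67/6 at row 2 (s_2 leaves); pivot element 2.
Divide row 2 by 2; eliminate column x2 from the other rows.
obj-row update in column s_1: 4/3 − (-5)·(-1/6) = 1/2.

1/2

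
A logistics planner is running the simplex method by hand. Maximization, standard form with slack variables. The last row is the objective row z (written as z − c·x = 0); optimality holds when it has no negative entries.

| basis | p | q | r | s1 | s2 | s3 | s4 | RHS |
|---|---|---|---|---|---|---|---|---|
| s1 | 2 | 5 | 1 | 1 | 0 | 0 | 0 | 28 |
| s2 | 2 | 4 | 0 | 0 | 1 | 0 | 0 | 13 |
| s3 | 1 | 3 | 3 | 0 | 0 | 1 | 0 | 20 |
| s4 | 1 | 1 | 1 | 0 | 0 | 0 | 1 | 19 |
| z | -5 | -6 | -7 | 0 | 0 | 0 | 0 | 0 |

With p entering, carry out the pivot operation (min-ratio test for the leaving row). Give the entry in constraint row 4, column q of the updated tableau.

-1

Ratio test on column p — row 1: 28/2 = 14; row 2: 13/2 = 13/2; row 3: 20/1 = 20; row 4: 19/1 = 19. Minimum is 13/2 at row 2 (s2 leaves); pivot element 2.
Divide row 2 by 2; eliminate column p from the other rows.
Row 4 update in column q: 1 − 1·2 = -1.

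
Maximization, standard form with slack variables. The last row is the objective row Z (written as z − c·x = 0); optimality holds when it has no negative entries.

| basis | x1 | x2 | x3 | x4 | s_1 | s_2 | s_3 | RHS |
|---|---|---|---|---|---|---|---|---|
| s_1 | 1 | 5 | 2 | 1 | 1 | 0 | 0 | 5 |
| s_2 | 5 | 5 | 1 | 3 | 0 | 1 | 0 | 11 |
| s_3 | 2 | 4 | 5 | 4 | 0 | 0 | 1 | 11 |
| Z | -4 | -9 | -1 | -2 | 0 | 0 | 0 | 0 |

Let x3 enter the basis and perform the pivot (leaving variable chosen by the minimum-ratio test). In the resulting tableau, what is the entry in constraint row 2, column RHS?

Ratio test on column x3 — row 1: 5/2 = 5/2; row 2: 11/1 = 11; row 3: 11/5 = 11/5. Minimum is 11/5 at row 3 (s_3 leaves); pivot element 5.
Divide row 3 by 5; eliminate column x3 from the other rows.
Row 2 update in column RHS: 11 − 1·(11/5) = 44/5.

44/5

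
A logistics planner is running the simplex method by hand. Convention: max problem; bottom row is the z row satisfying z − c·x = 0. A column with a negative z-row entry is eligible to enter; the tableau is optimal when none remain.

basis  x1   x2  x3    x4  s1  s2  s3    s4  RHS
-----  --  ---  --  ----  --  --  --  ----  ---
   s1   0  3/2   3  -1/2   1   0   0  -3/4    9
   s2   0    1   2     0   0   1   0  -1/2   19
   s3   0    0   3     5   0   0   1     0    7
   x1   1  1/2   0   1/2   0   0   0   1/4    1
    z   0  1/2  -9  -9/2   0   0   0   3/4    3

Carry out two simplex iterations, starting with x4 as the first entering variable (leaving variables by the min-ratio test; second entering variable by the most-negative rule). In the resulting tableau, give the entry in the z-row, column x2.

1/2

Ratio test on column x4 — row 1: entry -1/2 ≤ 0; row 2: entry 0 ≤ 0; row 3: 7/5 = 7/5; row 4: 1/(1/2) = 2. Minimum is 7/5 at row 3 (s3 leaves); pivot element 5.
Divide row 3 by 5; eliminate column x4 from the other rows.
Second iteration: most negative z-row entry is -63/10 in column x3, so x3 enters.
Ratio test on column x3 — row 1: (97/10)/(33/10) = 97/33; row 2: 19/2 = 19/2; row 3: (7/5)/(3/5) = 7/3; row 4: entry -3/10 ≤ 0. Minimum is 7/3 at row 3 (x4 leaves); pivot element 3/5.
Divide row 3 by 3/5; eliminate column x3 from the other rows.
After both pivots, the entry at the z-row, column x2 is 1/2.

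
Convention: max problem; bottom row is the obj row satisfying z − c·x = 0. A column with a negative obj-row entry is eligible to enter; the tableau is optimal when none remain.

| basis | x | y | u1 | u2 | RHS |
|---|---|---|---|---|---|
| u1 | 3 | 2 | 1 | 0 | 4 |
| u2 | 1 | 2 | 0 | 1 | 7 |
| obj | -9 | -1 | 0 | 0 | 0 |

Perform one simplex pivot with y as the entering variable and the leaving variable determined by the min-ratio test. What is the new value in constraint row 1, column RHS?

Ratio test on column y — row 1: 4/2 = 2; row 2: 7/2 = 7/2. Minimum is 2 at row 1 (u1 leaves); pivot element 2.
Divide row 1 by 2; eliminate column y from the other rows.
In the new row 1, the RHS entry is the old entry divided by the pivot: 4/2 = 2.

2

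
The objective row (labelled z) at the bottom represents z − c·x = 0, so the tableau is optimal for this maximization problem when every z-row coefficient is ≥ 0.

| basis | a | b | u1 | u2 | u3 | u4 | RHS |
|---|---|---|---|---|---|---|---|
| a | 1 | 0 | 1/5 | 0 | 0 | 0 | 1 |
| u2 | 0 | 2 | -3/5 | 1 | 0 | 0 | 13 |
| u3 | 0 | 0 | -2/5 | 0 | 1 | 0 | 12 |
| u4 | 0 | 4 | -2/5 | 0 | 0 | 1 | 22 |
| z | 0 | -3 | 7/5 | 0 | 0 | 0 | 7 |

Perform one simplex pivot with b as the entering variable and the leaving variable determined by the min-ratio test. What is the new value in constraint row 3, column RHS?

Ratio test on column b — row 1: entry 0 ≤ 0; row 2: 13/2 = 13/2; row 3: entry 0 ≤ 0; row 4: 22/4 = 11/2. Minimum is 11/2 at row 4 (u4 leaves); pivot element 4.
Divide row 4 by 4; eliminate column b from the other rows.
Row 3 update in column RHS: 12 − 0·(11/2) = 12.

12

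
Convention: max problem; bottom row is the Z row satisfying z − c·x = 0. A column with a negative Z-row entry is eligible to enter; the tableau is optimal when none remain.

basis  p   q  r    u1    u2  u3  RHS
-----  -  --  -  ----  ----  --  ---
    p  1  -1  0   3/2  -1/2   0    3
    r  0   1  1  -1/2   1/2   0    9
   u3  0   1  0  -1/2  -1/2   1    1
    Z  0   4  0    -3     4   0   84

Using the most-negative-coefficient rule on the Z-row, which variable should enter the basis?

u1

Negative Z-row entries: u1: -3.
The most negative is -3 in column u1, so u1 enters.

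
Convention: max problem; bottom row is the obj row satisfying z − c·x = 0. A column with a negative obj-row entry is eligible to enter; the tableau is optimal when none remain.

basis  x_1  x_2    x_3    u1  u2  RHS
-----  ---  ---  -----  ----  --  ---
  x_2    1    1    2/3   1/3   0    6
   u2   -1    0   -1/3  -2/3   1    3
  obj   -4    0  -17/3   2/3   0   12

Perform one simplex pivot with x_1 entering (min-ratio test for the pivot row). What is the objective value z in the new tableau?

36

Ratio test on column x_1 — row 1: 6/1 = 6; row 2: entry -1 ≤ 0. Minimum is 6 at row 1 (x_2 leaves); pivot element 1.
Pivot on row 1; the obj-row RHS becomes 12 − (-4)·6 = 36.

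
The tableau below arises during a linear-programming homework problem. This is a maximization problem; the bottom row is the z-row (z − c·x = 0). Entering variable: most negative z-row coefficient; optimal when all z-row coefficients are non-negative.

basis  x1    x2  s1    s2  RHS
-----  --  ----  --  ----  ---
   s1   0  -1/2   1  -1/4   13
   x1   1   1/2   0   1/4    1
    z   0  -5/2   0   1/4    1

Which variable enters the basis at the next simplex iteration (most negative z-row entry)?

x2

Negative z-row entries: x2: -5/2.
The most negative is -5/2 in column x2, so x2 enters.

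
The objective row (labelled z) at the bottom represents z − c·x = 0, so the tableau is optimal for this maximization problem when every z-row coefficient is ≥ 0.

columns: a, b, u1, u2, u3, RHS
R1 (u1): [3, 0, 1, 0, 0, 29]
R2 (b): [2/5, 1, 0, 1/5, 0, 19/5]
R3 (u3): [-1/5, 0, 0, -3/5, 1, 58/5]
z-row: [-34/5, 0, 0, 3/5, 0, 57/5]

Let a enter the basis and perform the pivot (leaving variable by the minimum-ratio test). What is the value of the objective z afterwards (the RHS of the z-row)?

76

Ratio test on column a — row 1: 29/3 = 29/3; row 2: (19/5)/(2/5) = 19/2; row 3: entry -1/5 ≤ 0. Minimum is 19/2 at row 2 (b leaves); pivot element 2/5.
Pivot on row 2; the z-row RHS becomes 57/5 − (-34/5)·(19/2) = 76.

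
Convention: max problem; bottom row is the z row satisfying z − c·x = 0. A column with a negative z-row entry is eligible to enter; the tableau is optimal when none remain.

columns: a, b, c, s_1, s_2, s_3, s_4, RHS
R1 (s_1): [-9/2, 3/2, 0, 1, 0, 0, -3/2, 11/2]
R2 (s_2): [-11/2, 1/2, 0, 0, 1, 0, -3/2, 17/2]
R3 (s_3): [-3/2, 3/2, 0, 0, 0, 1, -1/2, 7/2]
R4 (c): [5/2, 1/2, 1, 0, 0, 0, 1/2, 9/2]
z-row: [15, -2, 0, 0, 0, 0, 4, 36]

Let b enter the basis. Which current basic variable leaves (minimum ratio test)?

s_3

Column b entries and ratios — s_1: (11/2)/(3/2) = 11/3; s_2: (17/2)/(1/2) = 17; s_3: (7/2)/(3/2) = 7/3; c: (9/2)/(1/2) = 9.
Smallest ratio is 7/3 in the row of s_3, so s_3 leaves.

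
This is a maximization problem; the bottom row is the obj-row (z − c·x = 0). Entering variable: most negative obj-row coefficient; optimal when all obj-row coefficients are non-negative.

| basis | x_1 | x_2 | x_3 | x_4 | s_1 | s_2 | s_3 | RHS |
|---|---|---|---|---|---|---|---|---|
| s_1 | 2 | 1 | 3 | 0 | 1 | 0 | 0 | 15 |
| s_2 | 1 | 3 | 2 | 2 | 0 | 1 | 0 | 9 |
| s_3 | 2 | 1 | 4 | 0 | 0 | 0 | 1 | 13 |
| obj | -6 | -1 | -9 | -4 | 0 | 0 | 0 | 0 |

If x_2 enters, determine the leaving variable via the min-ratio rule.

Column x_2 entries and ratios — s_1: 15/1 = 15; s_2: 9/3 = 3; s_3: 13/1 = 13.
Smallest ratio is 3 in the row of s_2, so s_2 leaves.

s_2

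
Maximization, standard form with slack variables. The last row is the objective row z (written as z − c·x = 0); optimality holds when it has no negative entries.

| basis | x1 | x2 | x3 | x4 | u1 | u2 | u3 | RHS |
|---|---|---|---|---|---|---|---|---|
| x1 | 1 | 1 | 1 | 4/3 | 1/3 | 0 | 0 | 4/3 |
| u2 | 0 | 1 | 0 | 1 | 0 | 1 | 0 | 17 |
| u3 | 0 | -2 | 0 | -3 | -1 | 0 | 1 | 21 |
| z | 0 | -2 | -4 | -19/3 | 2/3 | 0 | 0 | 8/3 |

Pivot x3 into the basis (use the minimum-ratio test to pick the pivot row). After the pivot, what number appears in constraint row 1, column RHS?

4/3

Ratio test on column x3 — row 1: (4/3)/1 = 4/3; row 2: entry 0 ≤ 0; row 3: entry 0 ≤ 0. Minimum is 4/3 at row 1 (x1 leaves); pivot element 1.
Divide row 1 by 1; eliminate column x3 from the other rows.
In the new row 1, the RHS entry is the old entry divided by the pivot: (4/3)/1 = 4/3.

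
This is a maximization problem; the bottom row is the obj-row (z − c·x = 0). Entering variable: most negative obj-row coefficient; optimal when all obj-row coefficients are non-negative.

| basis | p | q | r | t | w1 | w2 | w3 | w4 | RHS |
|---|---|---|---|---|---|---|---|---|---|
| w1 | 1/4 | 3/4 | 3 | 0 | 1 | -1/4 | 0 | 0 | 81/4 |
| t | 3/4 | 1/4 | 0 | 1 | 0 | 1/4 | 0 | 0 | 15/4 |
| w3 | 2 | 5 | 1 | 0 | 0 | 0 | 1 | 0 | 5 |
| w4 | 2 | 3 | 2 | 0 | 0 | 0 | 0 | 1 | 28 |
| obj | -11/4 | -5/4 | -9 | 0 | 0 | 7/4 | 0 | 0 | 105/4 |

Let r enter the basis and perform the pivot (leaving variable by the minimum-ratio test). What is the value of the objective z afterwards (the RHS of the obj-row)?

Ratio test on column r — row 1: (81/4)/3 = 27/4; row 2: entry 0 ≤ 0; row 3: 5/1 = 5; row 4: 28/2 = 14. Minimum is 5 at row 3 (w3 leaves); pivot element 1.
Pivot on row 3; the obj-row RHS becomes 105/4 − (-9)·5 = 285/4.

285/4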